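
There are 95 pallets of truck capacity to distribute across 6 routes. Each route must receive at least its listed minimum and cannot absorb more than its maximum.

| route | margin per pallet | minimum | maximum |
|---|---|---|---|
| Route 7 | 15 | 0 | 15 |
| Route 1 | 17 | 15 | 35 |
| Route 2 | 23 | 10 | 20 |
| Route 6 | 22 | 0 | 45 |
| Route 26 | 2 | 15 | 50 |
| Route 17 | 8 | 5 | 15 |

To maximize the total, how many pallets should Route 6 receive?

Meeting every minimum uses 0+15+10+0+15+5 = 45 pallets, leaving 50.
Highest margin per pallet first: Route 2 23 > Route 6 22 > Route 1 17 > Route 7 15 > Route 17 8 > Route 26 2.
Give Route 2 10 more to hit its cap of 20 ; 40 left.
Only 40 left; Route 6 takes them to reach 40.

40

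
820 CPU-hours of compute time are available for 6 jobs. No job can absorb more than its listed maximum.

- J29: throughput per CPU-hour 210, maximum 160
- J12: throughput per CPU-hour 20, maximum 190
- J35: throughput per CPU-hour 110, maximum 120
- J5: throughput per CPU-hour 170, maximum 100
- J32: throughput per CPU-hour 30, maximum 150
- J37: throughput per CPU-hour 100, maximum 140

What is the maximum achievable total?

85300

Rank by throughput per CPU-hour: J29 210 > J5 170 > J35 110 > J37 100 > J32 30 > J12 20.
Give J29 160 to hit its cap of 160 ; 660 left.
Give J5 100 to hit its cap of 100 ; 560 left.
J35: +120 to 120 (cap) ; 440 left.
Give J37 140 to hit its cap of 140 ; 300 left.
J32: +150 to 150 (cap) ; 150 left.
J12: +150 (room for 190) → 150. Pool exhausted.
Total = 210×160 + 20×150 + 110×120 + 170×100 + 30×150 + 100×140 = 85300.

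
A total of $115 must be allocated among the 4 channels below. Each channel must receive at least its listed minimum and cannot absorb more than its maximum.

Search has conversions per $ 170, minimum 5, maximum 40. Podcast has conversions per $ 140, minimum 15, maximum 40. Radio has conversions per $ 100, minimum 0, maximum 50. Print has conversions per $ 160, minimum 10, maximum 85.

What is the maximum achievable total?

18500

Meeting every minimum uses 5+15+0+10 = 30 $, leaving 85.
Rank by conversions per $: Search 170 > Print 160 > Podcast 140 > Radio 100.
Search takes 35 more to reach its cap of 40 → 50 left.
Only 50 left; Print takes them to reach 60.
Total = 170×40 + 140×15 + 160×60 = 18500.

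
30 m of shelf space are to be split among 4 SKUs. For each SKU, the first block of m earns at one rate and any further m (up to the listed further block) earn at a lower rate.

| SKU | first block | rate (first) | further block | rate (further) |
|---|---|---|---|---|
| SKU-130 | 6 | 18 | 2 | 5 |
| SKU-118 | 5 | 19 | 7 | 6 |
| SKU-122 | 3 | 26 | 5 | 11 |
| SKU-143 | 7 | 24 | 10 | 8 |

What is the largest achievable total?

Treat each block as its own option and order by rate: SKU-122/tier1 26 > SKU-143/tier1 24 > SKU-118/tier1 19 > SKU-130/tier1 18 > SKU-122/tier2 11 > SKU-143/tier2 8 > SKU-118/tier2 6 > SKU-130/tier2 5.
SKU-122 tier1 at 26: fill all 3 — 27 left.
SKU-143 tier1 at 24: fill all 7 — 20 left.
Fill SKU-118 tier1 block (5 at 19) — 15 left.
SKU-130/tier1 (18): +6 — 9 left.
Fill SKU-122 tier2 block (5 at 11) — 4 left.
SKU-143/tier2: +4 of 10 at 8; pool empty.
Total = 26×3 + 24×7 + 19×5 + 18×6 + 11×5 + 8×4 = 536.

536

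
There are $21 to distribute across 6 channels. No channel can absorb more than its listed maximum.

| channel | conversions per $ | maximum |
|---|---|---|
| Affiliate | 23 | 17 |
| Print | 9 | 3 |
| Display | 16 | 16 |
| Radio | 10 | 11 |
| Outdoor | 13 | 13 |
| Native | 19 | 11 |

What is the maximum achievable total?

467

Rank by conversions per $: Affiliate 23 > Native 19 > Display 16 > Outdoor 13 > Radio 10 > Print 9.
Give Affiliate 17 to hit its cap of 17 — 4 left.
Native has room for 11 but only 4 remain, so it gets 4.
Total = 23×17 + 19×4 = 467.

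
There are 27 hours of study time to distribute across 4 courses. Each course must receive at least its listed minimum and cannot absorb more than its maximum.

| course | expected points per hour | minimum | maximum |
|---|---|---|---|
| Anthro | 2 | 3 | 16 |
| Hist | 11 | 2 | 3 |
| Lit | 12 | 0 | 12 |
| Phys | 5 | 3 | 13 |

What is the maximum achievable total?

228

Meeting every minimum uses 3+2+0+3 = 8 hours, leaving 19.
Highest expected points per hour first: Lit 12 > Hist 11 > Phys 5 > Anthro 2.
Lit: +12 to 12 (cap) ; 7 left.
Hist takes 1 more to reach its cap of 3 ; 6 left.
Phys: +6 (room for 10) → 9. Pool exhausted.
Total = 2×3 + 11×3 + 12×12 + 5×9 = 228.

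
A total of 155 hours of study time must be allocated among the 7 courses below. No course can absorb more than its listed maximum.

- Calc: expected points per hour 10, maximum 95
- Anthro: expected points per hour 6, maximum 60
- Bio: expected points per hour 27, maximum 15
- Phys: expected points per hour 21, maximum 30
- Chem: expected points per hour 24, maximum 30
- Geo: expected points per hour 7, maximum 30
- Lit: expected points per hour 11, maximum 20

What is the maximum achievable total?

2575

Order the courses by expected points per hour: Bio 27 > Chem 24 > Phys 21 > Lit 11 > Calc 10 > Geo 7 > Anthro 6.
Bio: +15 to 15 (cap) — 140 left.
Chem takes 30 to reach its cap of 30 — 110 left.
Phys: +30 to 30 (cap) — 80 left.
Give Lit 20 to hit its cap of 20 — 60 left.
Calc has room for 95 but only 60 remain, so it gets 60.
Total = 10×60 + 27×15 + 21×30 + 24×30 + 11×20 = 2575.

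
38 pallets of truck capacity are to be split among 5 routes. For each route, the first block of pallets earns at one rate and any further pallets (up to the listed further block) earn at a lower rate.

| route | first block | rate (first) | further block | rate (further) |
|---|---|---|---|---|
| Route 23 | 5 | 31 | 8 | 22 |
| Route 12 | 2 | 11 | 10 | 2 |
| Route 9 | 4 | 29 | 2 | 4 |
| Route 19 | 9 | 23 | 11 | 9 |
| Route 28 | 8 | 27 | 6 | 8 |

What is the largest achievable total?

Order all 10 blocks by rate: Route 23/tier1 31 > Route 9/tier1 29 > Route 28/tier1 27 > Route 19/tier1 23 > Route 23/tier2 22 > Route 12/tier1 11 > Route 19/tier2 9 > Route 28/tier2 8 > Route 9/tier2 4 > Route 12/tier2 2.
Route 23 tier1 at 31: fill all 5 — 33 left.
Route 9 tier1 at 29: fill all 4 — 29 left.
Route 28 tier1 at 27: fill all 8 — 21 left.
Route 19/tier1 (23): +9 — 12 left.
Fill Route 23 tier2 block (8 at 22) — 4 left.
Route 12/tier1 (11): +2 — 2 left.
Route 19 tier2 at 9: only 2 left, fill 2.
Total = 31×5 + 29×4 + 27×8 + 23×9 + 22×8 + 11×2 + 9×2 = 910.

910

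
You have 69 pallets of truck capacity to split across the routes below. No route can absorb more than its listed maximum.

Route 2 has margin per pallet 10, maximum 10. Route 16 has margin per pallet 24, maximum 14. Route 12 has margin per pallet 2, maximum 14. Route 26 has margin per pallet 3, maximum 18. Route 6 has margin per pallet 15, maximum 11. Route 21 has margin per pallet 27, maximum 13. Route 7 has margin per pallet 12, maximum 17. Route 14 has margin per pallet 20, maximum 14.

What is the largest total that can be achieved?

Order the routes by margin per pallet: Route 21 27 > Route 16 24 > Route 14 20 > Route 6 15 > Route 7 12 > Route 2 10 > Route 26 3 > Route 12 2.
Route 21: +13 to 13 (cap) ; 56 left.
Give Route 16 14 to hit its cap of 14 ; 42 left.
Give Route 14 14 to hit its cap of 14 ; 28 left.
Route 6 takes 11 to reach its cap of 11 ; 17 left.
Give Route 7 17 to hit its cap of 17 ; 0 left.
Total = 24×14 + 15×11 + 27×13 + 12×17 + 20×14 = 1336.

1336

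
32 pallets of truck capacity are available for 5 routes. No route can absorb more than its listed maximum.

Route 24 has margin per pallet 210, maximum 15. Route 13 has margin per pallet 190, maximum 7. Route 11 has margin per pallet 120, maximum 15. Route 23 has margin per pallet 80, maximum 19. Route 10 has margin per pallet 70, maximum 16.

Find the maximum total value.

Highest margin per pallet first: Route 24 210 > Route 13 190 > Route 11 120 > Route 23 80 > Route 10 70.
Route 24 takes 15 to reach its cap of 15 ; 17 left.
Route 13 takes 7 to reach its cap of 7 ; 10 left.
Only 10 left; Route 11 takes them to reach 10.
Total = 210×15 + 190×7 + 120×10 = 5680.

5680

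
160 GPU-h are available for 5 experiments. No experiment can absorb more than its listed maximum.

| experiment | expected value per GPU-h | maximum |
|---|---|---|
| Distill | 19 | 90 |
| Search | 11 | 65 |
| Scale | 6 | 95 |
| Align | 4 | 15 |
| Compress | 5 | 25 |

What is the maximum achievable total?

2455

Order the experiments by expected value per GPU-h: Distill 19 > Search 11 > Scale 6 > Compress 5 > Align 4.
Distill: +90 to 90 (cap) → 70 left.
Search takes 65 to reach its cap of 65 → 5 left.
Scale has room for 95 but only 5 remain, so it gets 5.
Total = 19×90 + 11×65 + 6×5 = 2455.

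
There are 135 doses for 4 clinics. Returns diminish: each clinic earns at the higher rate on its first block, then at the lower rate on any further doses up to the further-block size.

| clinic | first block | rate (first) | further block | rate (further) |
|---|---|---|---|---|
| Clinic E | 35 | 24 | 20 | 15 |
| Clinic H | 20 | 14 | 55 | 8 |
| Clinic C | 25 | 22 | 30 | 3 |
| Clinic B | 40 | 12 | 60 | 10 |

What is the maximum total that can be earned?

2390

Order all 8 blocks by rate: Clinic E/first 24 > Clinic C/first 22 > Clinic E/second 15 > Clinic H/first 14 > Clinic B/first 12 > Clinic B/second 10 > Clinic H/second 8 > Clinic C/second 3.
Clinic E first at 24: fill all 35 → 100 left.
Clinic C/first (22): +25 → 75 left.
Clinic E second at 15: fill all 20 → 55 left.
Clinic H/first (14): +20 → 35 left.
35 remain; put them into Clinic B first at 12.
Total = 24×35 + 22×25 + 15×20 + 14×20 + 12×35 = 2390.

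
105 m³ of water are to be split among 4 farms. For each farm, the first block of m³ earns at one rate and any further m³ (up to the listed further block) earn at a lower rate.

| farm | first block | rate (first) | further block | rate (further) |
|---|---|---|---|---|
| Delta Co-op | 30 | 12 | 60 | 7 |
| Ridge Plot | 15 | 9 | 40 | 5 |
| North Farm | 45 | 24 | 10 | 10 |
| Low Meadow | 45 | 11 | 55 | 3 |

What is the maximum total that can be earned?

1770

Treat each block as its own option and order by rate: North Farm/first 24 > Delta Co-op/first 12 > Low Meadow/first 11 > North Farm/second 10 > Ridge Plot/first 9 > Delta Co-op/second 7 > Ridge Plot/second 5 > Low Meadow/second 3.
Fill North Farm first block (45 at 24) → 60 left.
Fill Delta Co-op first block (30 at 12) → 30 left.
Low Meadow/first: +30 of 45 at 11; pool empty.
Total = 24×45 + 12×30 + 11×30 = 1770.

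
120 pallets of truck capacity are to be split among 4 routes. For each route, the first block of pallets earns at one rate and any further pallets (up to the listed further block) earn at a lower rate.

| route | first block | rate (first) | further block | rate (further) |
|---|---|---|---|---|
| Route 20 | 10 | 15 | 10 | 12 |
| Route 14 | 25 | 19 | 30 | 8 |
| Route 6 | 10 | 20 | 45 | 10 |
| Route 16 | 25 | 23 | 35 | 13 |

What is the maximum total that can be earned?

Order all 8 blocks by rate: Route 16/first 23 > Route 6/first 20 > Route 14/first 19 > Route 20/first 15 > Route 16/second 13 > Route 20/second 12 > Route 6/second 10 > Route 14/second 8.
Fill Route 16 first block (25 at 23) ; 95 left.
Fill Route 6 first block (10 at 20) ; 85 left.
Route 14/first (19): +25 ; 60 left.
Route 20 first at 15: fill all 10 ; 50 left.
Route 16 second at 13: fill all 35 ; 15 left.
Fill Route 20 second block (10 at 12) ; 5 left.
5 remain; put them into Route 6 second at 10.
Total = 23×25 + 20×10 + 19×25 + 15×10 + 13×35 + 12×10 + 10×5 = 2025.

2025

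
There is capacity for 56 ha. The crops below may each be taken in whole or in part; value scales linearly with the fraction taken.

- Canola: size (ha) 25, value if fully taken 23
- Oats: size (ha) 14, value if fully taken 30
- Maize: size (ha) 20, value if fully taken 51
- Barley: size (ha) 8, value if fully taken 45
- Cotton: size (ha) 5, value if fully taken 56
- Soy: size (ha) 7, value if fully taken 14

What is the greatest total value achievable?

Sort by value density: Cotton 56/5≈11.2, Barley 45/8≈5.62, Maize 51/20≈2.55, Oats 30/14≈2.14, Soy 14/7≈2, Canola 23/25≈0.92.
Cotton: take in full, 5 ha for value 56 — 51 left.
All 8 ha of Barley fit (value 45) — 43 remain.
Take all of Maize (20 ha, value 51) — 23 ha left.
Take all of Oats (14 ha, value 30) — 9 ha left.
Soy: take in full, 7 ha for value 14 — 2 left.
Fill the last 2 ha with part of Canola: 2/25 of it earns 1.84.
Total value = 197.84.

197.84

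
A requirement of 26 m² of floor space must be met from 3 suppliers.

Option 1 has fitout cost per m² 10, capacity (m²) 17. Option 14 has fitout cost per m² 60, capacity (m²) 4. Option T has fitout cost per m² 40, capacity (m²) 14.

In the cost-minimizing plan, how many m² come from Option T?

Cheapest first:
Take 17 from Option 1 at 10 → need 9 more.
Option T at 40: take 9 of its 14 → requirement met.
Option 14: unused.

9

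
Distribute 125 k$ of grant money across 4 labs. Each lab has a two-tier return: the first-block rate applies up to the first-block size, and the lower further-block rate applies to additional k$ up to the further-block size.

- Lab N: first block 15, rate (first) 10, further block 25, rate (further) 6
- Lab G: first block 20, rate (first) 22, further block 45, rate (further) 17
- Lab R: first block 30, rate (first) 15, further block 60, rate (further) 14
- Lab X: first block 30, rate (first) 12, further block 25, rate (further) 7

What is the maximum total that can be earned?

Rank every tier by rate: Lab G/tier1 22 > Lab G/tier2 17 > Lab R/tier1 15 > Lab R/tier2 14 > Lab X/tier1 12 > Lab N/tier1 10 > Lab X/tier2 7 > Lab N/tier2 6.
Lab G tier1 at 22: fill all 20 → 105 left.
Lab G tier2 at 17: fill all 45 → 60 left.
Fill Lab R tier1 block (30 at 15) → 30 left.
Lab R/tier2: +30 of 60 at 14; pool empty.
Total = 22×20 + 17×45 + 15×30 + 14×30 = 2075.

2075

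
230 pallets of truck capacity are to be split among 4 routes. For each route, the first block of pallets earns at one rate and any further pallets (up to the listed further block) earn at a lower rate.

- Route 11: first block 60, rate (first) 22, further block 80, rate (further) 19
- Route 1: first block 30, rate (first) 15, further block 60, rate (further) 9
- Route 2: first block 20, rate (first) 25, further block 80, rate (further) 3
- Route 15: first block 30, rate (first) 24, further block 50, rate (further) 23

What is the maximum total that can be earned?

Order all 8 blocks by rate: Route 2/first 25 > Route 15/first 24 > Route 15/second 23 > Route 11/first 22 > Route 11/second 19 > Route 1/first 15 > Route 1/second 9 > Route 2/second 3.
Route 2 first at 25: fill all 20 — 210 left.
Route 15 first at 24: fill all 30 — 180 left.
Route 15 second at 23: fill all 50 — 130 left.
Fill Route 11 first block (60 at 22) — 70 left.
Route 11/second: +70 of 80 at 19; pool empty.
Total = 25×20 + 24×30 + 23×50 + 22×60 + 19×70 = 5020.

5020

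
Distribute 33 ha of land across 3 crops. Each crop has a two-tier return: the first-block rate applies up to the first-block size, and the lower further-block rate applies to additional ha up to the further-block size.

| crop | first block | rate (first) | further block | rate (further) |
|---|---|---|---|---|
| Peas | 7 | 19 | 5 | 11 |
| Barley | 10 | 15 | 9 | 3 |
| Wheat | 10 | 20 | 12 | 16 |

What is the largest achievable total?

585

Treat each block as its own option and order by rate: Wheat/T1 20 > Peas/T1 19 > Wheat/T2 16 > Barley/T1 15 > Peas/T2 11 > Barley/T2 3.
Wheat/T1 (20): +10 — 23 left.
Fill Peas T1 block (7 at 19) — 16 left.
Fill Wheat T2 block (12 at 16) — 4 left.
Barley T1 at 15: only 4 left, fill 4.
Total = 20×10 + 19×7 + 16×12 + 15×4 = 585.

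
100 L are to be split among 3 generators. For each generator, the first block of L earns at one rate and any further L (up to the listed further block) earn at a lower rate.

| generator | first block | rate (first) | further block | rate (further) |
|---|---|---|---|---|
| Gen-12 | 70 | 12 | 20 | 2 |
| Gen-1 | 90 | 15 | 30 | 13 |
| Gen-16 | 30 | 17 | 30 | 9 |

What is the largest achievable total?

Order all 6 blocks by rate: Gen-16/first 17 > Gen-1/first 15 > Gen-1/second 13 > Gen-12/first 12 > Gen-16/second 9 > Gen-12/second 2.
Gen-16 first at 17: fill all 30 → 70 left.
70 remain; put them into Gen-1 first at 15.
Total = 17×30 + 15×70 = 1560.

1560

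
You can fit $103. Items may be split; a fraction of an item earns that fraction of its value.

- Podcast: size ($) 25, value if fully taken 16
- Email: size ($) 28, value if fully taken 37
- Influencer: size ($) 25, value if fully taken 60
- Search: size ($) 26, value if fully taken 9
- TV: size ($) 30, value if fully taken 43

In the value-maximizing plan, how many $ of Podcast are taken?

20

Rank by value-to-size ratio: Influencer 60/25≈2.4, TV 43/30≈1.43, Email 37/28≈1.32, Podcast 16/25≈0.64, Search 9/26≈0.346.
Take all of Influencer (25 $, value 60) ; 78 $ left.
Take all of TV (30 $, value 43) ; 48 $ left.
All 28 $ of Email fit (value 37) ; 20 remain.
Fill the last 20 $ with part of Podcast: 20/25 of it earns 12.8.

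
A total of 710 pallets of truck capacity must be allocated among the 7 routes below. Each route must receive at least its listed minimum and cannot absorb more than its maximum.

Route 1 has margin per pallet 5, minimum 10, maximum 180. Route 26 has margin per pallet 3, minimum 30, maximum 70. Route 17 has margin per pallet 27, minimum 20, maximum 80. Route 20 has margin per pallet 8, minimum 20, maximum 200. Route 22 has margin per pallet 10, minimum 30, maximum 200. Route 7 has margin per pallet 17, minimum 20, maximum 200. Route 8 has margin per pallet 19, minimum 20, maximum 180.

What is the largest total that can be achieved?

Meeting every minimum uses 10+30+20+20+30+20+20 = 150 pallets, leaving 560.
Highest margin per pallet first: Route 17 27 > Route 8 19 > Route 7 17 > Route 22 10 > Route 20 8 > Route 1 5 > Route 26 3.
Route 17: +60 to 80 (cap) — 500 left.
Give Route 8 160 more to hit its cap of 180 — 340 left.
Route 7 takes 180 more to reach its cap of 200 — 160 left.
Route 22 has room for 170 more but only 160 remain, so it gets 190.
Total = 5×10 + 3×30 + 27×80 + 8×20 + 10×190 + 17×200 + 19×180 = 11180.

11180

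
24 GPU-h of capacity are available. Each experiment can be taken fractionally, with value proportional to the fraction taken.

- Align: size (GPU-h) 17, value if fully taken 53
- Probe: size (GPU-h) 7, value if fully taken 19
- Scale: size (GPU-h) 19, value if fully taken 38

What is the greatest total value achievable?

72

Rank by value-to-size ratio: Align 53/17≈3.12, Probe 19/7≈2.71, Scale 38/19≈2.
Align: take in full, 17 GPU-h for value 53 → 7 left.
Probe: take in full, 7 GPU-h for value 19 → 0 left.
Total value = 72.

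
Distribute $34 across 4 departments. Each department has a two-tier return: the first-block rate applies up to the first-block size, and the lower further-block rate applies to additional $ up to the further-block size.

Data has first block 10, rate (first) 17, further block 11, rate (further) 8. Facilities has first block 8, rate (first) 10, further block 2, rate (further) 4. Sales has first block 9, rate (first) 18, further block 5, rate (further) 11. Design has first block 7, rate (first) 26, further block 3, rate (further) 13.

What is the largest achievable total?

Rank every tier by rate: Design/first 26 > Sales/first 18 > Data/first 17 > Design/second 13 > Sales/second 11 > Facilities/first 10 > Data/second 8 > Facilities/second 4.
Design first at 26: fill all 7 — 27 left.
Fill Sales first block (9 at 18) — 18 left.
Data first at 17: fill all 10 — 8 left.
Fill Design second block (3 at 13) — 5 left.
Sales/second (11): +5 — 0 left.
Total = 26×7 + 18×9 + 17×10 + 13×3 + 11×5 = 608.

608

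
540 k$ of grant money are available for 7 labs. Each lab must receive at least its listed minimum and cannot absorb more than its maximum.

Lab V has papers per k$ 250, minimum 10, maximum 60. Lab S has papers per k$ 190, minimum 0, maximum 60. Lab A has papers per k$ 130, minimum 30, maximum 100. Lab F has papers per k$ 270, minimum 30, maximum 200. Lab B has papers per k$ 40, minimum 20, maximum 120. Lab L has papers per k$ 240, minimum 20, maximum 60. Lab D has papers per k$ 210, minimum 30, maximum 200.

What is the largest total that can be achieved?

123800

Meeting every minimum uses 10+0+30+30+20+20+30 = 140 k$, leaving 400.
Highest papers per k$ first: Lab F 270 > Lab V 250 > Lab L 240 > Lab D 210 > Lab S 190 > Lab A 130 > Lab B 40.
Lab F takes 170 more to reach its cap of 200 ; 230 left.
Lab V: +50 to 60 (cap) ; 180 left.
Give Lab L 40 more to hit its cap of 60 ; 140 left.
Lab D has room for 170 more but only 140 remain, so it gets 170.
Total = 250×60 + 130×30 + 270×200 + 40×20 + 240×60 + 210×170 = 123800.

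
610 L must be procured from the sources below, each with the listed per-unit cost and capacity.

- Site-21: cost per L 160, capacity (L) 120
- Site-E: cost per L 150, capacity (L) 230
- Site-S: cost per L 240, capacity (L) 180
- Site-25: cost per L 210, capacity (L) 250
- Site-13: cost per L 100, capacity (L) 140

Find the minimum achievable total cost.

Cheapest first:
Site-13 at 100: take all 140 L ; 470 still needed.
Site-E at 150: take all 230 L ; 240 still needed.
Site-21 (160): use full 120 ; 120 L to go.
Take 120 from Site-25 at 210 to finish.
Site-S: unused.
Cost = 140×100 + 230×150 + 120×160 + 120×210 = 92900.

92900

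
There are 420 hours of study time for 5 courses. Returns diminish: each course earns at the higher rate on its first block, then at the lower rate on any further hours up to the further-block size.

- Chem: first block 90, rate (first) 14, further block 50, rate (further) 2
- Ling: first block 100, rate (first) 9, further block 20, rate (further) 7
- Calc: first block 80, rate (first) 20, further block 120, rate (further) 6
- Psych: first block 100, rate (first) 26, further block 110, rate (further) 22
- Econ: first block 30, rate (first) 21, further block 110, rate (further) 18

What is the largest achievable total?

9050

Order all 10 blocks by rate: Psych/T1 26 > Psych/T2 22 > Econ/T1 21 > Calc/T1 20 > Econ/T2 18 > Chem/T1 14 > Ling/T1 9 > Ling/T2 7 > Calc/T2 6 > Chem/T2 2.
Fill Psych T1 block (100 at 26) → 320 left.
Psych T2 at 22: fill all 110 → 210 left.
Econ/T1 (21): +30 → 180 left.
Calc T1 at 20: fill all 80 → 100 left.
100 remain; put them into Econ T2 at 18.
Total = 26×100 + 22×110 + 21×30 + 20×80 + 18×100 = 9050.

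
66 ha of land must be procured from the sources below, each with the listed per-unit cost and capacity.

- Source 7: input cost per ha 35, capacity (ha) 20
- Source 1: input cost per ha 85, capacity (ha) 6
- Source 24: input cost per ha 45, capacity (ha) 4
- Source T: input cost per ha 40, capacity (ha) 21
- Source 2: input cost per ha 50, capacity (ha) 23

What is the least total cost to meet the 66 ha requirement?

2770

Fill from the cheapest source first.
Source 7 (35): use full 20 ; 46 ha to go.
Take 21 from Source T at 40 ; need 25 more.
Take 4 from Source 24 at 45 ; need 21 more.
Take 21 from Source 2 at 50 to finish.
Source 1: unused.
Cost = 20×35 + 21×40 + 4×45 + 21×50 = 2770.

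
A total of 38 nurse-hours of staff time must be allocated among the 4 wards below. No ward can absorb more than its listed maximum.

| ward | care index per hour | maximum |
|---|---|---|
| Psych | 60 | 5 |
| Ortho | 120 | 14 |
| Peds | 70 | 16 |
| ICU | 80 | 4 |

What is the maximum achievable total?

3360

Order the wards by care index per hour: Ortho 120 > ICU 80 > Peds 70 > Psych 60.
Give Ortho 14 to hit its cap of 14 — 24 left.
ICU takes 4 to reach its cap of 4 — 20 left.
Give Peds 16 to hit its cap of 16 — 4 left.
Psych: +4 (room for 5) → 4. Pool exhausted.
Total = 60×4 + 120×14 + 70×16 + 80×4 = 3360.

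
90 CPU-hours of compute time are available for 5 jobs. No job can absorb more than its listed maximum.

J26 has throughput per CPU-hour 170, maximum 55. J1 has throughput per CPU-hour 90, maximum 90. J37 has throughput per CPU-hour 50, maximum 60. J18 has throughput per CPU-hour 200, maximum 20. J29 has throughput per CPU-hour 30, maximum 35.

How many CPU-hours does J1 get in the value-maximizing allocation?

15

Order the jobs by throughput per CPU-hour: J18 200 > J26 170 > J1 90 > J37 50 > J29 30.
Give J18 20 to hit its cap of 20 ; 70 left.
J26: +55 to 55 (cap) ; 15 left.
Only 15 left; J1 takes them to reach 15.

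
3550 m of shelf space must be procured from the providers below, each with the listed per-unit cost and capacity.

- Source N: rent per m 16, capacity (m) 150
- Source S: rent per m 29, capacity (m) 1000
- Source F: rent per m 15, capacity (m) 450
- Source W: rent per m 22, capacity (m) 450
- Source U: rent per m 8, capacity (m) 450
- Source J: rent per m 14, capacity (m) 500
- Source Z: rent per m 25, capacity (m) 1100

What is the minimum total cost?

70200

Cheapest first:
Take 450 from Source U at 8 ; need 3100 more.
Take 500 from Source J at 14 ; need 2600 more.
Take 450 from Source F at 15 ; need 2150 more.
Source N (16): use full 150 ; 2000 m to go.
Source W at 22: take all 450 m ; 1550 still needed.
Take 1100 from Source Z at 25 ; need 450 more.
Source S at 29: take 450 of its 1000 ; requirement met.
Cost = 450×8 + 500×14 + 450×15 + 150×16 + 450×22 + 1100×25 + 450×29 = 70200.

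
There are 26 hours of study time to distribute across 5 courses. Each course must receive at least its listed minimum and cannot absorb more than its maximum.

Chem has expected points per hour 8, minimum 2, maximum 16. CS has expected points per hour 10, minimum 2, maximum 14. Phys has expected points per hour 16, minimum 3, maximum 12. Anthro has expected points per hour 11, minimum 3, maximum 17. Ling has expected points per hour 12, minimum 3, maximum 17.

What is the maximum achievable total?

345

Meeting every minimum uses 2+2+3+3+3 = 13 hours, leaving 13.
Rank by expected points per hour: Phys 16 > Ling 12 > Anthro 11 > CS 10 > Chem 8.
Phys takes 9 more to reach its cap of 12 → 4 left.
Ling: +4 (room for 14) → 7. Pool exhausted.
Total = 8×2 + 10×2 + 16×12 + 11×3 + 12×7 = 345.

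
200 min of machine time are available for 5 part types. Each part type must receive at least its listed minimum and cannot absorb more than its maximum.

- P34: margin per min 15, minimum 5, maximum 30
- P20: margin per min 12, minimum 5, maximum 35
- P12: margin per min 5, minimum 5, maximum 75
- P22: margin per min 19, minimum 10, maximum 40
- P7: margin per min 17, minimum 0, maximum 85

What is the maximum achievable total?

3125

Meeting every minimum uses 5+5+5+10+0 = 25 min, leaving 175.
Order the part types by margin per min: P22 19 > P7 17 > P34 15 > P20 12 > P12 5.
Give P22 30 more to hit its cap of 40 → 145 left.
Give P7 85 more to hit its cap of 85 → 60 left.
P34: +25 to 30 (cap) → 35 left.
P20: +30 to 35 (cap) → 5 left.
P12 has room for 70 more but only 5 remain, so it gets 10.
Total = 15×30 + 12×35 + 5×10 + 19×40 + 17×85 = 3125.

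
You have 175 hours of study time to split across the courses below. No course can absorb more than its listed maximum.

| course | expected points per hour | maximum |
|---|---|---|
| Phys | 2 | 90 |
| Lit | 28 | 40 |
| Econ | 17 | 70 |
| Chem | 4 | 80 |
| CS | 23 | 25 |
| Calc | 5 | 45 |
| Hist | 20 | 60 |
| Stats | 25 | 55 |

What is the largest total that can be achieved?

Highest expected points per hour first: Lit 28 > Stats 25 > CS 23 > Hist 20 > Econ 17 > Calc 5 > Chem 4 > Phys 2.
Lit: +40 to 40 (cap) → 135 left.
Stats: +55 to 55 (cap) → 80 left.
CS takes 25 to reach its cap of 25 → 55 left.
Only 55 left; Hist takes them to reach 55.
Total = 28×40 + 23×25 + 20×55 + 25×55 = 4170.

4170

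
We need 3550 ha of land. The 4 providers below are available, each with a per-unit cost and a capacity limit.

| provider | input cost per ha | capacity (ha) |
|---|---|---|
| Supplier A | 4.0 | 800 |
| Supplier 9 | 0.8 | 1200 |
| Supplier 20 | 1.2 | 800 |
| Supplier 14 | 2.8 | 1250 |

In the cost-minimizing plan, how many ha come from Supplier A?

Use providers in increasing cost order.
Supplier 9 at 0.8: take all 1200 ha ; 2350 still needed.
Supplier 20 (1.2): use full 800 ; 1550 ha to go.
Take 1250 from Supplier 14 at 2.8 ; need 300 more.
Supplier A (4.0): take the remaining 300 ; done.

300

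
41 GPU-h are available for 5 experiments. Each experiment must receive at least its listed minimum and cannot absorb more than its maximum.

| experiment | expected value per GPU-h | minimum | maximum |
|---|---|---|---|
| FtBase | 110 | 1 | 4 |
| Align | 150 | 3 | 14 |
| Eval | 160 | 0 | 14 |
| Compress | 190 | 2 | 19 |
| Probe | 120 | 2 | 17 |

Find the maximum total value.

Meeting every minimum uses 1+3+0+2+2 = 8 GPU-h, leaving 33.
Order the experiments by expected value per GPU-h: Compress 190 > Eval 160 > Align 150 > Probe 120 > FtBase 110.
Compress: +17 to 19 (cap) ; 16 left.
Eval: +14 to 14 (cap) ; 2 left.
Align: +2 (room for 11) → 5. Pool exhausted.
Total = 110×1 + 150×5 + 160×14 + 190×19 + 120×2 = 6950.

6950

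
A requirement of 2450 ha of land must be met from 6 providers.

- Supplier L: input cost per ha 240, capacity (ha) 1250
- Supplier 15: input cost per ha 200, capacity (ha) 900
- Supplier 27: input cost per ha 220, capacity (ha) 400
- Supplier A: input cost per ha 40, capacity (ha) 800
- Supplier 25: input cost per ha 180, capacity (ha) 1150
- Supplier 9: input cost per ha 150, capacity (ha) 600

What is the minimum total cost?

311000

Fill from the cheapest provider first.
Take 800 from Supplier A at 40 — need 1650 more.
Take 600 from Supplier 9 at 150 — need 1050 more.
Supplier 25 (180): take the remaining 1050 — done.
Supplier 15, Supplier 27, Supplier L: unused.
Cost = 800×40 + 600×150 + 1050×180 = 311000.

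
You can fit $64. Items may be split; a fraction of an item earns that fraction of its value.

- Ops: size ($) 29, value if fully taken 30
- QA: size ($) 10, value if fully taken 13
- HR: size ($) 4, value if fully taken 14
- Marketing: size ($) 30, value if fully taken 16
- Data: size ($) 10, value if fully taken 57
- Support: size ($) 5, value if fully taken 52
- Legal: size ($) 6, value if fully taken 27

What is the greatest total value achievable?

Rank by value-to-size ratio: Support 52/5≈10.4, Data 57/10≈5.7, Legal 27/6≈4.5, HR 14/4≈3.5, QA 13/10≈1.3, Ops 30/29≈1.03, Marketing 16/30≈0.533.
Support: take in full, 5 $ for value 52 — 59 left.
All 10 $ of Data fit (value 57) — 49 remain.
All 6 $ of Legal fit (value 27) — 43 remain.
HR: take in full, 4 $ for value 14 — 39 left.
QA: take in full, 10 $ for value 13 — 29 left.
All 29 $ of Ops fit (value 30) — 0 remain.
Total value = 193.

193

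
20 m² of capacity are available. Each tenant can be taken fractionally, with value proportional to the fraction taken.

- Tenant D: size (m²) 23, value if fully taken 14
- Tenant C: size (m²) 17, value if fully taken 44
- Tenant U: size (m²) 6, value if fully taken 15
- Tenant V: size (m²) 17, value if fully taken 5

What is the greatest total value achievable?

Best value per unit of size first: Tenant C 44/17≈2.59, Tenant U 15/6≈2.5, Tenant D 14/23≈0.609, Tenant V 5/17≈0.294.
All 17 m² of Tenant C fit (value 44) → 3 remain.
Only 3 m² remain; take 3/6 of Tenant U for value 15×3/6 = 7.5.
Total value = 51.5.

51.5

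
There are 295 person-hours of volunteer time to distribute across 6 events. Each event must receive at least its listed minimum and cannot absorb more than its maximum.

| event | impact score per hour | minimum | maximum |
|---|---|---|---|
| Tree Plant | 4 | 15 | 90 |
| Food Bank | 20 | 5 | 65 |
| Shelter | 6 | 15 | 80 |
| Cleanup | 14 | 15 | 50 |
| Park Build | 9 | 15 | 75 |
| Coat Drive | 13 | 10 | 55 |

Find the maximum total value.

3660

Meeting every minimum uses 15+5+15+15+15+10 = 75 person-hours, leaving 220.
Highest impact score per hour first: Food Bank 20 > Cleanup 14 > Coat Drive 13 > Park Build 9 > Shelter 6 > Tree Plant 4.
Give Food Bank 60 more to hit its cap of 65 ; 160 left.
Cleanup takes 35 more to reach its cap of 50 ; 125 left.
Coat Drive: +45 to 55 (cap) ; 80 left.
Park Build takes 60 more to reach its cap of 75 ; 20 left.
Only 20 left; Shelter takes them to reach 35.
Total = 4×15 + 20×65 + 6×35 + 14×50 + 9×75 + 13×55 = 3660.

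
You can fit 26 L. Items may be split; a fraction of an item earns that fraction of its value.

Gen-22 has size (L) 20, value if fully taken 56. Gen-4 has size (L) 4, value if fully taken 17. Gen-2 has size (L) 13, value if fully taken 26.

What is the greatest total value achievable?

Sort by value density: Gen-4 17/4≈4.25, Gen-22 56/20≈2.8, Gen-2 26/13≈2.
Gen-4: take in full, 4 L for value 17 → 22 left.
Gen-22: take in full, 20 L for value 56 → 2 left.
Fill the last 2 L with part of Gen-2: 2/13 of it earns 4.
Total value = 77.

77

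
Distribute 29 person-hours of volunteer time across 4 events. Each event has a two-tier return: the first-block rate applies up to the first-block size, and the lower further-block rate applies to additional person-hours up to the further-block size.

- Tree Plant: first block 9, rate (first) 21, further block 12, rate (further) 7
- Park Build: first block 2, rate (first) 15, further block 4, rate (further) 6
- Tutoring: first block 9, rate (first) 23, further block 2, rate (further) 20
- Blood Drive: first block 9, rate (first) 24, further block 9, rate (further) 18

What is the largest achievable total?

652

Rank every tier by rate: Blood Drive/T1 24 > Tutoring/T1 23 > Tree Plant/T1 21 > Tutoring/T2 20 > Blood Drive/T2 18 > Park Build/T1 15 > Tree Plant/T2 7 > Park Build/T2 6.
Blood Drive/T1 (24): +9 → 20 left.
Fill Tutoring T1 block (9 at 23) → 11 left.
Tree Plant T1 at 21: fill all 9 → 2 left.
Tutoring T2 at 20: fill all 2 → 0 left.
Total = 24×9 + 23×9 + 21×9 + 20×2 = 652.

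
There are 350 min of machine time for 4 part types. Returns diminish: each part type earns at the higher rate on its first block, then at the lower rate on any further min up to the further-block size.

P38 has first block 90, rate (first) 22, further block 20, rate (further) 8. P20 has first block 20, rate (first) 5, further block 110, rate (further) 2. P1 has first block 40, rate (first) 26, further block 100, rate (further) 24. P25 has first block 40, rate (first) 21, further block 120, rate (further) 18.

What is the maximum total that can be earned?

7700

Treat each block as its own option and order by rate: P1/T1 26 > P1/T2 24 > P38/T1 22 > P25/T1 21 > P25/T2 18 > P38/T2 8 > P20/T1 5 > P20/T2 2.
P1 T1 at 26: fill all 40 — 310 left.
Fill P1 T2 block (100 at 24) — 210 left.
P38 T1 at 22: fill all 90 — 120 left.
P25/T1 (21): +40 — 80 left.
P25 T2 at 18: only 80 left, fill 80.
Total = 26×40 + 24×100 + 22×90 + 21×40 + 18×80 = 7700.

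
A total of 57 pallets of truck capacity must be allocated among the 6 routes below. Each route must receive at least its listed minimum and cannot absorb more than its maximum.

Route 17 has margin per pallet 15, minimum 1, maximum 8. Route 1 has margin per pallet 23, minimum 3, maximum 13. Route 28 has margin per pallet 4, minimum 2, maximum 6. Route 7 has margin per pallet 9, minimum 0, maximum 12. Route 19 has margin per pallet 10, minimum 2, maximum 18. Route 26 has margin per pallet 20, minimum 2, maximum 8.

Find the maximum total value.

Meeting every minimum uses 1+3+2+0+2+2 = 10 pallets, leaving 47.
Order the routes by margin per pallet: Route 1 23 > Route 26 20 > Route 17 15 > Route 19 10 > Route 7 9 > Route 28 4.
Route 1: +10 to 13 (cap) → 37 left.
Give Route 26 6 more to hit its cap of 8 → 31 left.
Route 17: +7 to 8 (cap) → 24 left.
Give Route 19 16 more to hit its cap of 18 → 8 left.
Route 7: +8 (room for 12) → 8. Pool exhausted.
Total = 15×8 + 23×13 + 4×2 + 9×8 + 10×18 + 20×8 = 839.

839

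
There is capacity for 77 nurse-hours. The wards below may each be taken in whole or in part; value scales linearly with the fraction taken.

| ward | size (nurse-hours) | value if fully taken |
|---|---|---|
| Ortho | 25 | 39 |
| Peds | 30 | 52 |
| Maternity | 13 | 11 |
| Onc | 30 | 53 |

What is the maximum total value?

131.52

Best value per unit of size first: Onc 53/30≈1.77, Peds 52/30≈1.73, Ortho 39/25≈1.56, Maternity 11/13≈0.846.
Onc: take in full, 30 nurse-hours for value 53 → 47 left.
Peds: take in full, 30 nurse-hours for value 52 → 17 left.
17 nurse-hours left: a 17/25 share of Ortho gives 39×17/25 = 26.52.
Total value = 131.52.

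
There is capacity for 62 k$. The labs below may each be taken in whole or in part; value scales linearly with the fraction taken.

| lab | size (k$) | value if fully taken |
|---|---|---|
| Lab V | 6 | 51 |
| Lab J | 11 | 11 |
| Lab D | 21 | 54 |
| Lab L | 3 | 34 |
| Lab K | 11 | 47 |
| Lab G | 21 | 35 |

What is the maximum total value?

221

Best value per unit of size first: Lab L 34/3≈11.3, Lab V 51/6≈8.5, Lab K 47/11≈4.27, Lab D 54/21≈2.57, Lab G 35/21≈1.67, Lab J 11/11≈1.
All 3 k$ of Lab L fit (value 34) ; 59 remain.
Lab V: take in full, 6 k$ for value 51 ; 53 left.
All 11 k$ of Lab K fit (value 47) ; 42 remain.
Take all of Lab D (21 k$, value 54) ; 21 k$ left.
Take all of Lab G (21 k$, value 35) ; 0 k$ left.
Total value = 221.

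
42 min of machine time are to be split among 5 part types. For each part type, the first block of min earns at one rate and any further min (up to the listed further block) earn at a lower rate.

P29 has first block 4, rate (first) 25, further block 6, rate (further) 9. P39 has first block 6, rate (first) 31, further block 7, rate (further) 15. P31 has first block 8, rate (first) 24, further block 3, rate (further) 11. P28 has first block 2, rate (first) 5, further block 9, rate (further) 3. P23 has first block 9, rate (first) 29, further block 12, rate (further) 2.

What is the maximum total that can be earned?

Order all 10 blocks by rate: P39/first 31 > P23/first 29 > P29/first 25 > P31/first 24 > P39/second 15 > P31/second 11 > P29/second 9 > P28/first 5 > P28/second 3 > P23/second 2.
P39 first at 31: fill all 6 → 36 left.
P23/first (29): +9 → 27 left.
Fill P29 first block (4 at 25) → 23 left.
Fill P31 first block (8 at 24) → 15 left.
Fill P39 second block (7 at 15) → 8 left.
P31/second (11): +3 → 5 left.
P29/second: +5 of 6 at 9; pool empty.
Total = 31×6 + 29×9 + 25×4 + 24×8 + 15×7 + 11×3 + 9×5 = 922.

922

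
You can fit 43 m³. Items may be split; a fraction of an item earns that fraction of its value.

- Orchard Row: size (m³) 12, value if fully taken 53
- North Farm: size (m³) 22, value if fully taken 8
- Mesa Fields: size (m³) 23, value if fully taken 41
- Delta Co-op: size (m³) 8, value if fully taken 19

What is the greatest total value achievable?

113

Sort by value density: Orchard Row 53/12≈4.42, Delta Co-op 19/8≈2.38, Mesa Fields 41/23≈1.78, North Farm 8/22≈0.364.
Orchard Row: take in full, 12 m³ for value 53 ; 31 left.
Take all of Delta Co-op (8 m³, value 19) ; 23 m³ left.
Take all of Mesa Fields (23 m³, value 41) ; 0 m³ left.
Total value = 113.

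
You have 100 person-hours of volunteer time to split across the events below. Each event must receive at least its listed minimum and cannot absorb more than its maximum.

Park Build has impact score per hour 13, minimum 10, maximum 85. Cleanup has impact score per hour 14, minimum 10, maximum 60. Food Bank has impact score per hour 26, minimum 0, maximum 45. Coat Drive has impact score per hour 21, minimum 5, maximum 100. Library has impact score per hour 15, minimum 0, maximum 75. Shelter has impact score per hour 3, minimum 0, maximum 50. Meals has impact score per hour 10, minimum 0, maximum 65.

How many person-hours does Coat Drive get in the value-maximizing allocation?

35

Meeting every minimum uses 10+10+0+5+0+0+0 = 25 person-hours, leaving 75.
Order the events by impact score per hour: Food Bank 26 > Coat Drive 21 > Library 15 > Cleanup 14 > Park Build 13 > Meals 10 > Shelter 3.
Give Food Bank 45 more to hit its cap of 45 ; 30 left.
Coat Drive: +30 (room for 95) → 35. Pool exhausted.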